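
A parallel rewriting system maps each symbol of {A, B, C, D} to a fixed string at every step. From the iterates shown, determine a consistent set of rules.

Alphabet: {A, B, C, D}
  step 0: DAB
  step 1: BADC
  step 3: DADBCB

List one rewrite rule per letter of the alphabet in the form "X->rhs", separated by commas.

A->AD, B->C, C->D, D->B

  step 0 ⇒ step 1: DAB ⇒ B·AD·C
    A ↦ AD
    B ↦ C
    D ↦ B
    C ↦ D  (constrained at step 1)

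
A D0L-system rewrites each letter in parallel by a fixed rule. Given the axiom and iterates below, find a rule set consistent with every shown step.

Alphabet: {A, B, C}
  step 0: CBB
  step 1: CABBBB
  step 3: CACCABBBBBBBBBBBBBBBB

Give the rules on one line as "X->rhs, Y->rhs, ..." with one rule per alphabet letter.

  step 0 ⇒ step 1: CBB ⇒ CA·BB·BB
    B ↦ BB
    C ↦ CA
    A ↦ C  (constrained at step 1)

A->C, B->BB, C->CA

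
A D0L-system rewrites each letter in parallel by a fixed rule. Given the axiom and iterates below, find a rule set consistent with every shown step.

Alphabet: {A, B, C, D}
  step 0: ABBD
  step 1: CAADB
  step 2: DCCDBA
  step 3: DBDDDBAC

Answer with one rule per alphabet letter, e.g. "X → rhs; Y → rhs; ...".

  step 2 ⇒ step 3: DCCDBA ⇒ DB·D·D·DB·A·C
    A ↦ C
    B ↦ A
    C ↦ D
    D ↦ DB

A->C, B->A, C->D, D->DB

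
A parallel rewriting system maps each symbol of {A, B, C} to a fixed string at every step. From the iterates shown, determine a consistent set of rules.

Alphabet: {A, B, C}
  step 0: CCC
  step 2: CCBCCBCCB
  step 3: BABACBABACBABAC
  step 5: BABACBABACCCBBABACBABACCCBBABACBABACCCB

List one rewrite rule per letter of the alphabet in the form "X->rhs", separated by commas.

A->CB, B->C, C->BA

  step 2 ⇒ step 3: CCBCCBCCB ⇒ BA·BA·C·BA·BA·C·BA·BA·C
    B ↦ C
    C ↦ BA
    A ↦ CB  (constrained at step 3)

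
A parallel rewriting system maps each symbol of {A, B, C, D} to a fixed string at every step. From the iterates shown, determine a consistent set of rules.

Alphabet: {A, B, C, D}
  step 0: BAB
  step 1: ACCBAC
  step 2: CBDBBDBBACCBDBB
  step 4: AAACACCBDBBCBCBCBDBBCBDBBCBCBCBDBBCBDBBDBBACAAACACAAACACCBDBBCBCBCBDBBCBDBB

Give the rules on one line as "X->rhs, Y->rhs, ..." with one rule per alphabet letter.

A->CB, B->AC, C->DBB, D->AA

  step 1 ⇒ step 2: ACCBAC ⇒ CB·DBB·DBB·AC·CB·DBB
    A ↦ CB
    B ↦ AC
    C ↦ DBB
    D ↦ AA  (constrained at step 2)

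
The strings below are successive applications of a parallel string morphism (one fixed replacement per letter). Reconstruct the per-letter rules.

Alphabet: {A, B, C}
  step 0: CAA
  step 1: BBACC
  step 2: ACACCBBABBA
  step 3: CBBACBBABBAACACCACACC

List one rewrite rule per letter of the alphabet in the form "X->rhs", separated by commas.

  step 2 ⇒ step 3: ACACCBBABBA ⇒ C·BBA·C·BBA·BBA·AC·AC·C·AC·AC·C
    A ↦ C
    B ↦ AC
    C ↦ BBA

A->C, B->AC, C->BBA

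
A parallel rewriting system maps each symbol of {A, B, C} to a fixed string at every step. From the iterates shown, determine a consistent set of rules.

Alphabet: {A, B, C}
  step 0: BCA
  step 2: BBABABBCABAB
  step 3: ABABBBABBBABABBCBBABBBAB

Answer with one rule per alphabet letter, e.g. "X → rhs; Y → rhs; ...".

  step 2 ⇒ step 3: BBABABBCABAB ⇒ AB·AB·BB·AB·BB·AB·AB·BC·BB·AB·BB·AB
    A ↦ BB
    B ↦ AB
    C ↦ BC

A->BB, B->AB, C->BC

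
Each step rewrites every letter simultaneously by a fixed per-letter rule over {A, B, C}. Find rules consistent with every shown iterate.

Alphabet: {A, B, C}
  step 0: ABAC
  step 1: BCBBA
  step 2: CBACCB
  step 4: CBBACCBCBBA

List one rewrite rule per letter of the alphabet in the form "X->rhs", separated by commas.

A->B, B->C, C->BA

  step 1 ⇒ step 2: BCBBA ⇒ C·BA·C·C·B
    A ↦ B
    B ↦ C
    C ↦ BA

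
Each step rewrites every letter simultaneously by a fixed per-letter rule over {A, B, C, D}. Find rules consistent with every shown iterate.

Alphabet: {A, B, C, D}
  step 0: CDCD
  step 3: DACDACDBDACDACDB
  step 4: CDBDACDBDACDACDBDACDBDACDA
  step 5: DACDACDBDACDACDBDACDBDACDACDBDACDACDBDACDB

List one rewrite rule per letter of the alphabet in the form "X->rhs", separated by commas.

A->DB, B->DA, C->DA, D->C

  step 4 ⇒ step 5: CDBDACDBDACDACDBDACDBDACDA ⇒ DA·C·DA·C·DB·DA·C·DA·C·DB·DA·C·DB·DA·C·DA·C·DB·DA·C·DA·C·DB·DA·C·DB
    A ↦ DB
    B ↦ DA
    C ↦ DA
    D ↦ C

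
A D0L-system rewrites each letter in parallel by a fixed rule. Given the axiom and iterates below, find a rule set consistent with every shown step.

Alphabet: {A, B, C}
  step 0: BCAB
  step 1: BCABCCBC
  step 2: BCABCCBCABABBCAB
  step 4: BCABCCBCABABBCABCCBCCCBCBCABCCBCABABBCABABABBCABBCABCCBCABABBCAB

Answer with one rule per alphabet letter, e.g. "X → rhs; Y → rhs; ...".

  step 1 ⇒ step 2: BCABCCBC ⇒ BC·AB·CC·BC·AB·AB·BC·AB
    A ↦ CC
    B ↦ BC
    C ↦ AB

A->CC, B->BC, C->AB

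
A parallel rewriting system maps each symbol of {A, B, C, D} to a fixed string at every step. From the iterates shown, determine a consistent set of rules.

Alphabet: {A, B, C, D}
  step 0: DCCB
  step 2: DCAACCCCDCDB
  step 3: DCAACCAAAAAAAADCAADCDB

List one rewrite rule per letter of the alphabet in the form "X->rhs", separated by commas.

  step 2 ⇒ step 3: DCAACCCCDCDB ⇒ DC·AA·C·C·AA·AA·AA·AA·DC·AA·DC·DB
    A ↦ C
    B ↦ DB
    C ↦ AA
    D ↦ DC

A->C, B->DB, C->AA, D->DC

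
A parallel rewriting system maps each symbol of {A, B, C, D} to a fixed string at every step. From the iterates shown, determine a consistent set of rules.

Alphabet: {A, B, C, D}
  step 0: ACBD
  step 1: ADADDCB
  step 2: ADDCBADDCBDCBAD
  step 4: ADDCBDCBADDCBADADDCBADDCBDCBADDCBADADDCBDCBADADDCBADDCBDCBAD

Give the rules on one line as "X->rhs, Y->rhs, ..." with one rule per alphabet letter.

  step 1 ⇒ step 2: ADADDCB ⇒ AD·DCB·AD·DCB·DCB·A·D
    A ↦ AD
    B ↦ D
    C ↦ A
    D ↦ DCB

A->AD, B->D, C->A, D->DCB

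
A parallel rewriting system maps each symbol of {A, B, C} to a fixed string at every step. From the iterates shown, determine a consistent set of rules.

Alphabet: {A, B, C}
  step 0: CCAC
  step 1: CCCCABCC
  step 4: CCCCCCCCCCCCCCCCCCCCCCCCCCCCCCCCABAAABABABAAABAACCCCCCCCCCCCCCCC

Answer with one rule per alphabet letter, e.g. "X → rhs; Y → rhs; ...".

A->AB, B->AA, C->CC

  step 0 ⇒ step 1: CCAC ⇒ CC·CC·AB·CC
    A ↦ AB
    C ↦ CC
    B ↦ AA  (constrained at step 1)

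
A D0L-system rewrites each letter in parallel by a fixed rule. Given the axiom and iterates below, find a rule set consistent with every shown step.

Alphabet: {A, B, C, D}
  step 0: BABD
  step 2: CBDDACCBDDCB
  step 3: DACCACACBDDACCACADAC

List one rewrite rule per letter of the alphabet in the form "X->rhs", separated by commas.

  step 2 ⇒ step 3: CBDDACCBDDCB ⇒ D·AC·CA·CA·CB·D·D·AC·CA·CA·D·AC
    A ↦ CB
    B ↦ AC
    C ↦ D
    D ↦ CA

A->CB, B->AC, C->D, D->CA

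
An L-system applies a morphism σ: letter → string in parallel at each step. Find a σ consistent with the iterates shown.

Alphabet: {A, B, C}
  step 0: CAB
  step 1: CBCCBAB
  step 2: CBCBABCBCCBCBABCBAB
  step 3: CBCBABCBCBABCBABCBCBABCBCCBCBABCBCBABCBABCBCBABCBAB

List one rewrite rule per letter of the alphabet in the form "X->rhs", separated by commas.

A->C, B->BAB, C->CBC

  step 2 ⇒ step 3: CBCBABCBCCBCBABCBAB ⇒ CBC·BAB·CBC·BAB·C·BAB·CBC·BAB·CBC·CBC·BAB·CBC·BAB·C·BAB·CBC·BAB·C·BAB
    A ↦ C
    B ↦ BAB
    C ↦ CBC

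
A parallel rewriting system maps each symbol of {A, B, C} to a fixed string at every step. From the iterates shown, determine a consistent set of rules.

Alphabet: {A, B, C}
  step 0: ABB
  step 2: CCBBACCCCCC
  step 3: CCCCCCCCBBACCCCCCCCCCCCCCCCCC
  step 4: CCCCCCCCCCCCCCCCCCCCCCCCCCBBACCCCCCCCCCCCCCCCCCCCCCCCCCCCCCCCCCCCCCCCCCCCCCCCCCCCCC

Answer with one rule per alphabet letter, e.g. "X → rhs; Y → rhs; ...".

  step 3 ⇒ step 4: CCCCCCCCBBACCCCCCCCCCCCCCCCCC ⇒ CCC·CCC·CCC·CCC·CCC·CCC·CCC·CCC·C·C·BBA·CCC·CCC·CCC·CCC·CCC·CCC·CCC·CCC·CCC·CCC·CCC·CCC·CCC·CCC·CCC·CCC·CCC·CCC
    A ↦ BBA
    B ↦ C
    C ↦ CCC

A->BBA, B->C, C->CCC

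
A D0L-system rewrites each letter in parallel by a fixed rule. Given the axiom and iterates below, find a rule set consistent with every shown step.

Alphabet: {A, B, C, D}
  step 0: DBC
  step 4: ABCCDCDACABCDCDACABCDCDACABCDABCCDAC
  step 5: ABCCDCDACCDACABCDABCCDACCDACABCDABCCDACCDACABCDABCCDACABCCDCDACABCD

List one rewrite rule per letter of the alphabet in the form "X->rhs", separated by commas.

  step 4 ⇒ step 5: ABCCDCDACABCDCDACABCDCDACABCDABCCDAC ⇒ AB·C·CD·CD·AC·CD·AC·AB·CD·AB·C·CD·AC·CD·AC·AB·CD·AB·C·CD·AC·CD·AC·AB·CD·AB·C·CD·AC·AB·C·CD·CD·AC·AB·CD
    A ↦ AB
    B ↦ C
    C ↦ CD
    D ↦ AC

A->AB, B->C, C->CD, D->AC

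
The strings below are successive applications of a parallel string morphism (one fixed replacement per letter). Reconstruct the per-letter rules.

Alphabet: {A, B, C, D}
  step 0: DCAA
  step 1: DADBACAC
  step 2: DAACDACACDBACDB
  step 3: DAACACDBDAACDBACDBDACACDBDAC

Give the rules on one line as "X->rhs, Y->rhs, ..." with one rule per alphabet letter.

A->AC, B->C, C->DB, D->DA

  step 2 ⇒ step 3: DAACDACACDBACDB ⇒ DA·AC·AC·DB·DA·AC·DB·AC·DB·DA·C·AC·DB·DA·C
    A ↦ AC
    B ↦ C
    C ↦ DB
    D ↦ DA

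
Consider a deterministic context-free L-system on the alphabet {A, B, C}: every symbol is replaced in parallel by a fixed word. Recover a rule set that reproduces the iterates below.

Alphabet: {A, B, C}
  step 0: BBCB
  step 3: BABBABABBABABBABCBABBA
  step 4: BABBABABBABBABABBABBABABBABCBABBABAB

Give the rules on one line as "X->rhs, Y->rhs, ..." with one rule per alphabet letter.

A->B, B->BA, C->BC

  step 3 ⇒ step 4: BABBABABBABABBABCBABBA ⇒ BA·B·BA·BA·B·BA·B·BA·BA·B·BA·B·BA·BA·B·BA·BC·BA·B·BA·BA·B
    A ↦ B
    B ↦ BA
    C ↦ BC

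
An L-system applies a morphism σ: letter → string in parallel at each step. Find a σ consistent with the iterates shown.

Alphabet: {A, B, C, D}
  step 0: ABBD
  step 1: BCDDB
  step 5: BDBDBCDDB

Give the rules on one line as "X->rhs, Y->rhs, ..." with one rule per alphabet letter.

A->BC, B->D, C->BA, D->B

  step 0 ⇒ step 1: ABBD ⇒ BC·D·D·B
    A ↦ BC
    B ↦ D
    D ↦ B
    C ↦ BA  (constrained at step 1)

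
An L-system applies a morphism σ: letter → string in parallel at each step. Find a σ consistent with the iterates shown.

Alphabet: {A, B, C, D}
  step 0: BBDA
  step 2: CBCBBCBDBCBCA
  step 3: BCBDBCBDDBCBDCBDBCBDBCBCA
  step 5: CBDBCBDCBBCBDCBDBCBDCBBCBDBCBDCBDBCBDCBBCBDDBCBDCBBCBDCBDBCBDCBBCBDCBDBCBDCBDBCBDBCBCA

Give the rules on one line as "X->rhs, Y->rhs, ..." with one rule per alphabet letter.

  step 2 ⇒ step 3: CBCBBCBDBCBCA ⇒ BCB·D·BCB·D·D·BCB·D·CB·D·BCB·D·BCB·CA
    A ↦ CA
    B ↦ D
    C ↦ BCB
    D ↦ CB

A->CA, B->D, C->BCB, D->CB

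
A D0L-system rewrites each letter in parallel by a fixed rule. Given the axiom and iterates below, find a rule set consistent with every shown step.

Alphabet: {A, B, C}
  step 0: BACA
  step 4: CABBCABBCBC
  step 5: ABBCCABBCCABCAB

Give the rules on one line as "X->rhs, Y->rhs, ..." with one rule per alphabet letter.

  step 4 ⇒ step 5: CABBCABBCBC ⇒ AB·B·C·C·AB·B·C·C·AB·C·AB
    A ↦ B
    B ↦ C
    C ↦ AB

A->B, B->C, C->AB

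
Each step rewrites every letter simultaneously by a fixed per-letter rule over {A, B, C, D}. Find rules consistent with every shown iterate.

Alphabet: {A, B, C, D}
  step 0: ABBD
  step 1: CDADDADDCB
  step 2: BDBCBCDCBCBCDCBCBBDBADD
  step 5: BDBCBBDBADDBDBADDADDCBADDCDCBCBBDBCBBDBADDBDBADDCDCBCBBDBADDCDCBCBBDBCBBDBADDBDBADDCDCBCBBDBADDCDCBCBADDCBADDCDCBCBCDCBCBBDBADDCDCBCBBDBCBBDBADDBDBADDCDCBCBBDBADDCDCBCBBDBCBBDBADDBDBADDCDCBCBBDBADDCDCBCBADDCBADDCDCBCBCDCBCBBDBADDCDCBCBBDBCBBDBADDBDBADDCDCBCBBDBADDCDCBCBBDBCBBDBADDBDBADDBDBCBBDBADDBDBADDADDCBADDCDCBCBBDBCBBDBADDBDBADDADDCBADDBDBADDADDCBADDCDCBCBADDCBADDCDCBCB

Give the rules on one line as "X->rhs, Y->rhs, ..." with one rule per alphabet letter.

A->CD, B->ADD, C->BDB, D->CB

  step 1 ⇒ step 2: CDADDADDCB ⇒ BDB·CB·CD·CB·CB·CD·CB·CB·BDB·ADD
    A ↦ CD
    B ↦ ADD
    C ↦ BDB
    D ↦ CB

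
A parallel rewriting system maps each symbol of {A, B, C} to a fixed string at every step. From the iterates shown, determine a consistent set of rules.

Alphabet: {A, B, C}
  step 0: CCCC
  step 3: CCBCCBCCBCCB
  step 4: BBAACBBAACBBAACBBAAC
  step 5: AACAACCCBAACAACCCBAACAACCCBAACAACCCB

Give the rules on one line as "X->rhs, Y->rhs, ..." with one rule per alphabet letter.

  step 4 ⇒ step 5: BBAACBBAACBBAACBBAAC ⇒ AAC·AAC·C·C·B·AAC·AAC·C·C·B·AAC·AAC·C·C·B·AAC·AAC·C·C·B
    A ↦ C
    B ↦ AAC
    C ↦ B

A->C, B->AAC, C->B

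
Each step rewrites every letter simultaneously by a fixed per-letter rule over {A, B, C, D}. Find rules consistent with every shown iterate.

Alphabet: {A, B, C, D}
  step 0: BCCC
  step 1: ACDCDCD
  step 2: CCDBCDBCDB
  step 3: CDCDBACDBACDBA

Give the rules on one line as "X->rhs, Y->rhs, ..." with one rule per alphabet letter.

  step 2 ⇒ step 3: CCDBCDBCDB ⇒ CD·CD·B·A·CD·B·A·CD·B·A
    B ↦ A
    C ↦ CD
    D ↦ B
  step 1 ⇒ step 2: ACDCDCD ⇒ C·CD·B·CD·B·CD·B
    A ↦ C

A->C, B->A, C->CD, D->B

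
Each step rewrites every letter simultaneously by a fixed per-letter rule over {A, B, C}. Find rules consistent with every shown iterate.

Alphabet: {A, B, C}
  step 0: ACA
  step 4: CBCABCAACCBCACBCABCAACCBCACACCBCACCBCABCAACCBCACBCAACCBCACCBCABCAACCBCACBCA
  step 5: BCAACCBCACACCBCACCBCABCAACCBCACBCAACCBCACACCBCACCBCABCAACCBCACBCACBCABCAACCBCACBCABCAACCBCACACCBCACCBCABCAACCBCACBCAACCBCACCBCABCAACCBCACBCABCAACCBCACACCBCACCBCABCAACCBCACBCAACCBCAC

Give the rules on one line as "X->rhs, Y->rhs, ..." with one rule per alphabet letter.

  step 4 ⇒ step 5: CBCABCAACCBCACBCABCAACCBCACACCBCACCBCABCAACCBCACBCAACCBCACCBCABCAACCBCACBCA ⇒ BCA·ACC·BCA·C·ACC·BCA·C·C·BCA·BCA·ACC·BCA·C·BCA·ACC·BCA·C·ACC·BCA·C·C·BCA·BCA·ACC·BCA·C·BCA·C·BCA·BCA·ACC·BCA·C·BCA·BCA·ACC·BCA·C·ACC·BCA·C·C·BCA·BCA·ACC·BCA·C·BCA·ACC·BCA·C·C·BCA·BCA·ACC·BCA·C·BCA·BCA·ACC·BCA·C·ACC·BCA·C·C·BCA·BCA·ACC·BCA·C·BCA·ACC·BCA·C
    A ↦ C
    B ↦ ACC
    C ↦ BCA

A->C, B->ACC, C->BCA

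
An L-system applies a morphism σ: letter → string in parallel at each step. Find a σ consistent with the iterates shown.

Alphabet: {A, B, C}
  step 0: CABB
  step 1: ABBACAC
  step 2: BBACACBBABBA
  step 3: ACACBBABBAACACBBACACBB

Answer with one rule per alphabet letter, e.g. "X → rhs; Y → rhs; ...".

  step 2 ⇒ step 3: BBACACBBABBA ⇒ AC·AC·BB·A·BB·A·AC·AC·BB·AC·AC·BB
    A ↦ BB
    B ↦ AC
    C ↦ A

A->BB, B->AC, C->A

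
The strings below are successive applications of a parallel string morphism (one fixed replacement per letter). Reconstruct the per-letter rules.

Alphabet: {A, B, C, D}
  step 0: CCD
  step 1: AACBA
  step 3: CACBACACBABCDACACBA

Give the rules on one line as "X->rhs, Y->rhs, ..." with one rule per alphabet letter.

  step 0 ⇒ step 1: CCD ⇒ A·A·CBA
    C ↦ A
    D ↦ CBA
    A ↦ BCD  (constrained at step 1)
    B ↦ C  (constrained at step 1)

A->BCD, B->C, C->A, D->CBA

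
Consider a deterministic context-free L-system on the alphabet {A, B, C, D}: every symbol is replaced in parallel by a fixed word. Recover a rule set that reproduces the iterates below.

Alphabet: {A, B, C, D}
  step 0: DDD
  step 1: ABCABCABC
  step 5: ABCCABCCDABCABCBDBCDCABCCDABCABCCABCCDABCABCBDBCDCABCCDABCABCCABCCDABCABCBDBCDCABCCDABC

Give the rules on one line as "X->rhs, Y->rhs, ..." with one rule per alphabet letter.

A->BDB, B->C, C->D, D->ABC

  step 0 ⇒ step 1: DDD ⇒ ABC·ABC·ABC
    D ↦ ABC
    A ↦ BDB  (constrained at step 1)
    B ↦ C  (constrained at step 1)
    C ↦ D  (constrained at step 1)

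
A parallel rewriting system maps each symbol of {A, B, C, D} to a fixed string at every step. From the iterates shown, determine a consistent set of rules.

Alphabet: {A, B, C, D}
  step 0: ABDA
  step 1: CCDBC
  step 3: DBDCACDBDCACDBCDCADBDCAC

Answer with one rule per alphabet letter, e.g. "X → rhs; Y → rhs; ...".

  step 0 ⇒ step 1: ABDA ⇒ C·C·DB·C
    A ↦ C
    B ↦ C
    D ↦ DB
    C ↦ DCA  (constrained at step 1)

A->C, B->C, C->DCA, D->DB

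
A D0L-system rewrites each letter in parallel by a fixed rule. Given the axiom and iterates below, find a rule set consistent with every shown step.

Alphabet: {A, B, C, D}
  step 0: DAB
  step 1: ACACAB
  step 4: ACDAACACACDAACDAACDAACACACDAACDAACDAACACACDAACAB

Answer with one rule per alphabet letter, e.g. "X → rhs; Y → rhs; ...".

A->AC, B->AB, C->DA, D->AC

  step 0 ⇒ step 1: DAB ⇒ AC·AC·AB
    A ↦ AC
    B ↦ AB
    D ↦ AC
    C ↦ DA  (constrained at step 1)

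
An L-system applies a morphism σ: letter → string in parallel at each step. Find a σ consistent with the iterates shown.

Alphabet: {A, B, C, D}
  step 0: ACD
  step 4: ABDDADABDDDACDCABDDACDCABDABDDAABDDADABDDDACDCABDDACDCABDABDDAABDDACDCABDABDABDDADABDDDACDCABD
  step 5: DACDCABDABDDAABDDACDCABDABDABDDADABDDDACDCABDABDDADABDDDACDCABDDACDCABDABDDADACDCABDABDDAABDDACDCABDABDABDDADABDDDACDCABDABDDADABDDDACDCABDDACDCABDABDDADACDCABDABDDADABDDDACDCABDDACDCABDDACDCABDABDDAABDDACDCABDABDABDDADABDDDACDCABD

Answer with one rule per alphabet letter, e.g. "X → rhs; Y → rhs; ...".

  step 4 ⇒ step 5: ABDDADABDDDACDCABDDACDCABDABDDAABDDADABDDDACDCABDDACDCABDABDDAABDDACDCABDABDABDDADABDDDACDCABD ⇒ DA·CDC·ABD·ABD·DA·ABD·DA·CDC·ABD·ABD·ABD·DA·D·ABD·D·DA·CDC·ABD·ABD·DA·D·ABD·D·DA·CDC·ABD·DA·CDC·ABD·ABD·DA·DA·CDC·ABD·ABD·DA·ABD·DA·CDC·ABD·ABD·ABD·DA·D·ABD·D·DA·CDC·ABD·ABD·DA·D·ABD·D·DA·CDC·ABD·DA·CDC·ABD·ABD·DA·DA·CDC·ABD·ABD·DA·D·ABD·D·DA·CDC·ABD·DA·CDC·ABD·DA·CDC·ABD·ABD·DA·ABD·DA·CDC·ABD·ABD·ABD·DA·D·ABD·D·DA·CDC·ABD
    A ↦ DA
    B ↦ CDC
    C ↦ D
    D ↦ ABD

A->DA, B->CDC, C->D, D->ABD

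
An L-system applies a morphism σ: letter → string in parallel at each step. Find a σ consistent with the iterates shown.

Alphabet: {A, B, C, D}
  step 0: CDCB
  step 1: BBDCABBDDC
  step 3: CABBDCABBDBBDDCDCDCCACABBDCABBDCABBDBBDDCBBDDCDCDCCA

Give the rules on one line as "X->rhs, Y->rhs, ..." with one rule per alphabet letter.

A->DC, B->DC, C->BBD, D->CA

  step 0 ⇒ step 1: CDCB ⇒ BBD·CA·BBD·DC
    B ↦ DC
    C ↦ BBD
    D ↦ CA
    A ↦ DC  (constrained at step 1)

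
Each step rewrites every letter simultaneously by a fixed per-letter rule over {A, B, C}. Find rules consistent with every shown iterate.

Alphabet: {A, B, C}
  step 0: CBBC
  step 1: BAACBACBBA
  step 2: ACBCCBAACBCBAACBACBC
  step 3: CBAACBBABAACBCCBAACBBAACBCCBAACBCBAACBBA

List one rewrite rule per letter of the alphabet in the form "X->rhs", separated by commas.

A->C, B->ACB, C->BA

  step 2 ⇒ step 3: ACBCCBAACBCBAACBACBC ⇒ C·BA·ACB·BA·BA·ACB·C·C·BA·ACB·BA·ACB·C·C·BA·ACB·C·BA·ACB·BA
    A ↦ C
    B ↦ ACB
    C ↦ BA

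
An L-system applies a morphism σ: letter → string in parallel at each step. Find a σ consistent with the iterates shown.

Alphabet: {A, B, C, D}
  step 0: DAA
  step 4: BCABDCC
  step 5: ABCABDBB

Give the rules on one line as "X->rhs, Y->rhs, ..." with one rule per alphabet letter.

A->C, B->A, C->B, D->BD

  step 4 ⇒ step 5: BCABDCC ⇒ A·B·C·A·BD·B·B
    A ↦ C
    B ↦ A
    C ↦ B
    D ↦ BD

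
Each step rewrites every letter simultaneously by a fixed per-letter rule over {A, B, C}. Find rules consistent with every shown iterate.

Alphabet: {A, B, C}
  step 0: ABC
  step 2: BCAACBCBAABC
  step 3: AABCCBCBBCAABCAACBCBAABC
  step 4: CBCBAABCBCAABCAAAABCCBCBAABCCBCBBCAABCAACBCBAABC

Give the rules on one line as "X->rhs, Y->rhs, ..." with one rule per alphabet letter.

A->CB, B->AA, C->BC

  step 3 ⇒ step 4: AABCCBCBBCAABCAACBCBAABC ⇒ CB·CB·AA·BC·BC·AA·BC·AA·AA·BC·CB·CB·AA·BC·CB·CB·BC·AA·BC·AA·CB·CB·AA·BC
    A ↦ CB
    B ↦ AA
    C ↦ BC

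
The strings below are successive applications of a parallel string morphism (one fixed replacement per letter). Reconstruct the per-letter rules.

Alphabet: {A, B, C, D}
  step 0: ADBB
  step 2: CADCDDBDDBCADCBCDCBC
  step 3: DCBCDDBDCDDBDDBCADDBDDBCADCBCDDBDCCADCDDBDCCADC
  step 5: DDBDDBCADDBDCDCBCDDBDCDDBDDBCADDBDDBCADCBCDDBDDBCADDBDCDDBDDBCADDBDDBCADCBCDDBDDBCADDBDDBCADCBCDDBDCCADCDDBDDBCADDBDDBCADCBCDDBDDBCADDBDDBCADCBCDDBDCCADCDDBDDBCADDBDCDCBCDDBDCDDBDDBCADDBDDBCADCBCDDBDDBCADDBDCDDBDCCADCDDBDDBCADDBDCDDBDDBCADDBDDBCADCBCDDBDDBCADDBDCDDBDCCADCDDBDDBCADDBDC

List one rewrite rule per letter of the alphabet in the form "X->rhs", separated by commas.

  step 2 ⇒ step 3: CADCDDBDDBCADCBCDCBC ⇒ DC·BC·DDB·DC·DDB·DDB·CA·DDB·DDB·CA·DC·BC·DDB·DC·CA·DC·DDB·DC·CA·DC
    A ↦ BC
    B ↦ CA
    C ↦ DC
    D ↦ DDB

A->BC, B->CA, C->DC, D->DDB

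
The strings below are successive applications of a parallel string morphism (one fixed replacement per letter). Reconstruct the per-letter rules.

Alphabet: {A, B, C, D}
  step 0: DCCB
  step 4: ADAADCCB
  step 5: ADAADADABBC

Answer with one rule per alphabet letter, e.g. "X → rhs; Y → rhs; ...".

A->AD, B->C, C->B, D->A

  step 4 ⇒ step 5: ADAADCCB ⇒ AD·A·AD·AD·A·B·B·C
    A ↦ AD
    B ↦ C
    C ↦ B
    D ↦ A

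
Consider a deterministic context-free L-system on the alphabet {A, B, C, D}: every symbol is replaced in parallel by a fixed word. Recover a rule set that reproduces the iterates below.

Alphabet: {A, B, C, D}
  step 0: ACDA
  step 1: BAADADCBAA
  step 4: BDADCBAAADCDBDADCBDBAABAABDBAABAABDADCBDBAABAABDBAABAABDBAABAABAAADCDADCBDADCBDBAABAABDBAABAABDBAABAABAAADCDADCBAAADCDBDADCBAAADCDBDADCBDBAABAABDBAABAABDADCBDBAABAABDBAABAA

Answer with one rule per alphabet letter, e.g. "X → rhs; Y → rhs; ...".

  step 0 ⇒ step 1: ACDA ⇒ BAA·D·ADC·BAA
    A ↦ BAA
    C ↦ D
    D ↦ ADC
    B ↦ BD  (constrained at step 1)

A->BAA, B->BD, C->D, D->ADC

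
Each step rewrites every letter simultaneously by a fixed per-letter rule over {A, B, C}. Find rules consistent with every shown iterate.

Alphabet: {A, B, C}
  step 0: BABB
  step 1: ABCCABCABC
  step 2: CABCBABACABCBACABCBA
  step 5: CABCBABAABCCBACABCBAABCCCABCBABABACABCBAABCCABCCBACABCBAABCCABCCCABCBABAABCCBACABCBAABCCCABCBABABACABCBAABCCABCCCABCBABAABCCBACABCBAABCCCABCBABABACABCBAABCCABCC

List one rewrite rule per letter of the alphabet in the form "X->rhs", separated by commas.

  step 1 ⇒ step 2: ABCCABCABC ⇒ C·ABC·BA·BA·C·ABC·BA·C·ABC·BA
    A ↦ C
    B ↦ ABC
    C ↦ BA

A->C, B->ABC, C->BA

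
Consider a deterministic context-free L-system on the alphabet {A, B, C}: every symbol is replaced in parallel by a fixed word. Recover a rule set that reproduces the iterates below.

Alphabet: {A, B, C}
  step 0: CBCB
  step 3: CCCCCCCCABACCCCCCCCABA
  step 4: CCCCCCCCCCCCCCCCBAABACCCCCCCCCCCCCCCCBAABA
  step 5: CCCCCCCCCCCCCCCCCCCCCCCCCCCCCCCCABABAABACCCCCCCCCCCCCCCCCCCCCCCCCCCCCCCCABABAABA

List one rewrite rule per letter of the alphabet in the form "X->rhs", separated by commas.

A->BA, B->A, C->CC

  step 4 ⇒ step 5: CCCCCCCCCCCCCCCCBAABACCCCCCCCCCCCCCCCBAABA ⇒ CC·CC·CC·CC·CC·CC·CC·CC·CC·CC·CC·CC·CC·CC·CC·CC·A·BA·BA·A·BA·CC·CC·CC·CC·CC·CC·CC·CC·CC·CC·CC·CC·CC·CC·CC·CC·A·BA·BA·A·BA
    A ↦ BA
    B ↦ A
    C ↦ CC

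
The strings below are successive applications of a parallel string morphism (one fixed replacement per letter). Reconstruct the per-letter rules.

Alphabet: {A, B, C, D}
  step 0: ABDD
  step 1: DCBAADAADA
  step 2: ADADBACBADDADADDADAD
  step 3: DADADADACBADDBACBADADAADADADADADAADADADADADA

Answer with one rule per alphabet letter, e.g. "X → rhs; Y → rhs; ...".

  step 2 ⇒ step 3: ADADBACBADDADADDADAD ⇒ D·ADA·D·ADA·CBA·D·DBA·CBA·D·ADA·ADA·D·ADA·D·ADA·ADA·D·ADA·D·ADA
    A ↦ D
    B ↦ CBA
    C ↦ DBA
    D ↦ ADA

A->D, B->CBA, C->DBA, D->ADA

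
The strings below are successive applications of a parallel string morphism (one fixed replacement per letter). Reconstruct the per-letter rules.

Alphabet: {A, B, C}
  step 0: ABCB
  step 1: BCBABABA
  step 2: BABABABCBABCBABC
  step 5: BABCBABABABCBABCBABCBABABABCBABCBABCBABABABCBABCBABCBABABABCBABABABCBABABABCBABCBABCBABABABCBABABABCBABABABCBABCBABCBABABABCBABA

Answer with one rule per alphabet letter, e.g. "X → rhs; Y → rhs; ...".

A->BC, B->BA, C->BA

  step 1 ⇒ step 2: BCBABABA ⇒ BA·BA·BA·BC·BA·BC·BA·BC
    A ↦ BC
    B ↦ BA
    C ↦ BA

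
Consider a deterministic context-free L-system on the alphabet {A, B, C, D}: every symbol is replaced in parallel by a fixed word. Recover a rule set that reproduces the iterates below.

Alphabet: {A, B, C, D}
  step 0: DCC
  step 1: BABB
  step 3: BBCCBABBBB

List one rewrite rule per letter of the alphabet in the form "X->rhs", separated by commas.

  step 0 ⇒ step 1: DCC ⇒ BA·B·B
    C ↦ B
    D ↦ BA
    A ↦ BD  (constrained at step 1)
    B ↦ CC  (constrained at step 1)

A->BD, B->CC, C->B, D->BA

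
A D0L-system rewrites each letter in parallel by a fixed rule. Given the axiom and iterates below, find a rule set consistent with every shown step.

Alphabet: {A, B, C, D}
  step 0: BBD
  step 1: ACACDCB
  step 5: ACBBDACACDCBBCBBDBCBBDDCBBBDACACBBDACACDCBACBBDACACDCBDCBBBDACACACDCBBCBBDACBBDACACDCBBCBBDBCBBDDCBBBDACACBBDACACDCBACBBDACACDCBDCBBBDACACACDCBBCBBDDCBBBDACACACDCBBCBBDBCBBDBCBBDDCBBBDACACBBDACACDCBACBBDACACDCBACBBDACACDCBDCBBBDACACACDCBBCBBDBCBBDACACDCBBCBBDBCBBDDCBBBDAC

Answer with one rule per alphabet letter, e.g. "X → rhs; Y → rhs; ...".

A->BC, B->AC, C->BBD, D->DCB

  step 0 ⇒ step 1: BBD ⇒ AC·AC·DCB
    B ↦ AC
    D ↦ DCB
    A ↦ BC  (constrained at step 1)
    C ↦ BBD  (constrained at step 1)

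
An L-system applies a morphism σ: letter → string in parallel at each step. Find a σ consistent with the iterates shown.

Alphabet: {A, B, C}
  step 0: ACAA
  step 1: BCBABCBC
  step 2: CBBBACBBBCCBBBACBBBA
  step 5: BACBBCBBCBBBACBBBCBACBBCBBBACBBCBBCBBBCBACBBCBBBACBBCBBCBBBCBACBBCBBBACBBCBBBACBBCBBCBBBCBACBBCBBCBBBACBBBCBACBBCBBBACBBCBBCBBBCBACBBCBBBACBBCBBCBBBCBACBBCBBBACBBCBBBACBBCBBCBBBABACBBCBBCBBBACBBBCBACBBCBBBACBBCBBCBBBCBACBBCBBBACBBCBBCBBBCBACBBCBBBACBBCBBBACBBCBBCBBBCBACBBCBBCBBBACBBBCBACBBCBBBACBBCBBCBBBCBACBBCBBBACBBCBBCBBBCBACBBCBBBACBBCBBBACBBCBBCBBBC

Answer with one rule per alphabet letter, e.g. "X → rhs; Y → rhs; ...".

A->BC, B->CBB, C->BA

  step 1 ⇒ step 2: BCBABCBC ⇒ CBB·BA·CBB·BC·CBB·BA·CBB·BA
    A ↦ BC
    B ↦ CBB
    C ↦ BA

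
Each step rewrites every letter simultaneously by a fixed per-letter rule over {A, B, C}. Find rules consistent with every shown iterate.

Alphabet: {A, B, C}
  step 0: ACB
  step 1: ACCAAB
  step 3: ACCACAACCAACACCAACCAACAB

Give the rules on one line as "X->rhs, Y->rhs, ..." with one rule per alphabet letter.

A->AC, B->AB, C->CA

  step 0 ⇒ step 1: ACB ⇒ AC·CA·AB
    A ↦ AC
    B ↦ AB
    C ↦ CA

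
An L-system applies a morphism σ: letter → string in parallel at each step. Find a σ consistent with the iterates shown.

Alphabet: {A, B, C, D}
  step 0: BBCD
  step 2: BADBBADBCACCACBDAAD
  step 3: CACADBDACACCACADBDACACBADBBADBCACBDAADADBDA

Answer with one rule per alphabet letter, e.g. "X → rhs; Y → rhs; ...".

A->AD, B->CAC, C->B, D->BDA

  step 2 ⇒ step 3: BADBBADBCACCACBDAAD ⇒ CAC·AD·BDA·CAC·CAC·AD·BDA·CAC·B·AD·B·B·AD·B·CAC·BDA·AD·AD·BDA
    A ↦ AD
    B ↦ CAC
    C ↦ B
    D ↦ BDA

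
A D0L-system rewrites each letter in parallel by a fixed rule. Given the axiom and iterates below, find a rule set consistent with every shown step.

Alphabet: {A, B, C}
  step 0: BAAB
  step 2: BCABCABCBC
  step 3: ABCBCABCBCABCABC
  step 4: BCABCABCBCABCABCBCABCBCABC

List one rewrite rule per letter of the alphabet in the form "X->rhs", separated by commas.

A->BC, B->A, C->BC

  step 3 ⇒ step 4: ABCBCABCBCABCABC ⇒ BC·A·BC·A·BC·BC·A·BC·A·BC·BC·A·BC·BC·A·BC
    A ↦ BC
    B ↦ A
    C ↦ BC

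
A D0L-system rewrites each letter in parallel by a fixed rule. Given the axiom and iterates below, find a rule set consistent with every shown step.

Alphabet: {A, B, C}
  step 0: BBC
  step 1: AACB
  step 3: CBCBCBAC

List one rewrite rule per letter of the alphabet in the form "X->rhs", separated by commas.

A->C, B->A, C->CB

  step 0 ⇒ step 1: BBC ⇒ A·A·CB
    B ↦ A
    C ↦ CB
    A ↦ C  (constrained at step 1)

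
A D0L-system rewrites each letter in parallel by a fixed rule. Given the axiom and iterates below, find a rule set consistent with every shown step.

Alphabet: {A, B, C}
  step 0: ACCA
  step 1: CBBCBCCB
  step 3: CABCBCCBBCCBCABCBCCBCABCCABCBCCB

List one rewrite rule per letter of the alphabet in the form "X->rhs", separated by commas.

A->CB, B->CA, C->BC

  step 0 ⇒ step 1: ACCA ⇒ CB·BC·BC·CB
    A ↦ CB
    C ↦ BC
    B ↦ CA  (constrained at step 1)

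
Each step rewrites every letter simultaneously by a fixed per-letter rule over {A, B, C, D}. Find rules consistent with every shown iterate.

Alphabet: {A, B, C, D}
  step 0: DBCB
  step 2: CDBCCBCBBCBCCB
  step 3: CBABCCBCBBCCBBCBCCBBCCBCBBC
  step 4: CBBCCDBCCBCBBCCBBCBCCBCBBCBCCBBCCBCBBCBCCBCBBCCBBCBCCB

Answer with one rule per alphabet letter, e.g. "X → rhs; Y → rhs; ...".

A->CD, B->BC, C->CB, D->A

  step 3 ⇒ step 4: CBABCCBCBBCCBBCBCCBBCCBCBBC ⇒ CB·BC·CD·BC·CB·CB·BC·CB·BC·BC·CB·CB·BC·BC·CB·BC·CB·CB·BC·BC·CB·CB·BC·CB·BC·BC·CB
    A ↦ CD
    B ↦ BC
    C ↦ CB
  step 2 ⇒ step 3: CDBCCBCBBCBCCB ⇒ CB·A·BC·CB·CB·BC·CB·BC·BC·CB·BC·CB·CB·BC
    D ↦ A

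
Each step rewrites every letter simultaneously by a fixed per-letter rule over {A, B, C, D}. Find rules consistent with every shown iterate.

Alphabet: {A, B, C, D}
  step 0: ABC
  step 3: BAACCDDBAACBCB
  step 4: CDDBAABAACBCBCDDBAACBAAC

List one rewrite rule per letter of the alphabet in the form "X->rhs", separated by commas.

A->D, B->C, C->BAA, D->CB

  step 3 ⇒ step 4: BAACCDDBAACBCB ⇒ C·D·D·BAA·BAA·CB·CB·C·D·D·BAA·C·BAA·C
    A ↦ D
    B ↦ C
    C ↦ BAA
    D ↦ CB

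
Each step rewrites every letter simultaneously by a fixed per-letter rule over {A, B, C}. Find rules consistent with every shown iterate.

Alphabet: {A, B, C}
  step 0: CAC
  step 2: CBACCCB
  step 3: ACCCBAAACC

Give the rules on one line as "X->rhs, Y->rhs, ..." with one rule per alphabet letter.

  step 2 ⇒ step 3: CBACCCB ⇒ A·CC·CB·A·A·A·CC
    A ↦ CB
    B ↦ CC
    C ↦ A

A->CB, B->CC, C->A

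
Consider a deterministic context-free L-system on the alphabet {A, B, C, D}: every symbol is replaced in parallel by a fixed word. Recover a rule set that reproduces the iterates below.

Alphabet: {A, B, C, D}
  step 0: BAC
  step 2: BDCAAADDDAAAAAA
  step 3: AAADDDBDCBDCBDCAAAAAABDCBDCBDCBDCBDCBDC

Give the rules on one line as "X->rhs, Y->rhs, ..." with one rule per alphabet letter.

  step 2 ⇒ step 3: BDCAAADDDAAAAAA ⇒ A·AA·DDD·BDC·BDC·BDC·AA·AA·AA·BDC·BDC·BDC·BDC·BDC·BDC
    A ↦ BDC
    B ↦ A
    C ↦ DDD
    D ↦ AA

A->BDC, B->A, C->DDD, D->AA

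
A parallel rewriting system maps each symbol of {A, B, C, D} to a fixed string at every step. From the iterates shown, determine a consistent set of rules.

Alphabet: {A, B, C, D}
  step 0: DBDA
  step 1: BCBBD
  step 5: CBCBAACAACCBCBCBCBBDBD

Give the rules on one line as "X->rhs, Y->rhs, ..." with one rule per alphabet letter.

A->BD, B->C, C->AA, D->B

  step 0 ⇒ step 1: DBDA ⇒ B·C·B·BD
    A ↦ BD
    B ↦ C
    D ↦ B
    C ↦ AA  (constrained at step 1)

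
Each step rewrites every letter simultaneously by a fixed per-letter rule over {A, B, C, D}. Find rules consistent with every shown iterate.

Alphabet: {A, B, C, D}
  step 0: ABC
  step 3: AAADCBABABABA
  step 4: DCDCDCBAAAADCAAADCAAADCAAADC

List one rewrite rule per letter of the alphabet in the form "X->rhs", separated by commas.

A->DC, B->AAA, C->A, D->B

  step 3 ⇒ step 4: AAADCBABABABA ⇒ DC·DC·DC·B·A·AAA·DC·AAA·DC·AAA·DC·AAA·DC
    A ↦ DC
    B ↦ AAA
    C ↦ A
    D ↦ B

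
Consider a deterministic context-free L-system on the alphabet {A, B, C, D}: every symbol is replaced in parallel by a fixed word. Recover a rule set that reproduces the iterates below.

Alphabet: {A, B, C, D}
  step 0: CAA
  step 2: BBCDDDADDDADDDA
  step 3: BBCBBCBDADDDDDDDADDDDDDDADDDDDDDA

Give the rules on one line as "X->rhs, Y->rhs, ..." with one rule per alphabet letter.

A->DA, B->BBC, C->BDA, D->DD

  step 2 ⇒ step 3: BBCDDDADDDADDDA ⇒ BBC·BBC·BDA·DD·DD·DD·DA·DD·DD·DD·DA·DD·DD·DD·DA
    A ↦ DA
    B ↦ BBC
    C ↦ BDA
    D ↦ DD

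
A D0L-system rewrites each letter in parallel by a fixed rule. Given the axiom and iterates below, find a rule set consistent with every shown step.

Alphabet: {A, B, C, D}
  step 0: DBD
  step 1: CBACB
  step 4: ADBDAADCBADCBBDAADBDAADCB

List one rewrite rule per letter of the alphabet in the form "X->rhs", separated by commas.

A->AD, B->A, C->BD, D->CB

  step 0 ⇒ step 1: DBD ⇒ CB·A·CB
    B ↦ A
    D ↦ CB
    A ↦ AD  (constrained at step 1)
    C ↦ BD  (constrained at step 1)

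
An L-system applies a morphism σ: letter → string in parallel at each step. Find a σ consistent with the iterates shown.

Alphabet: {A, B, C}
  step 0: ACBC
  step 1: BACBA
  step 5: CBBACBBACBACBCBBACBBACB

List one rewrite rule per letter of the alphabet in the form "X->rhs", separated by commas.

A->B, B->CB, C->A

  step 0 ⇒ step 1: ACBC ⇒ B·A·CB·A
    A ↦ B
    B ↦ CB
    C ↦ A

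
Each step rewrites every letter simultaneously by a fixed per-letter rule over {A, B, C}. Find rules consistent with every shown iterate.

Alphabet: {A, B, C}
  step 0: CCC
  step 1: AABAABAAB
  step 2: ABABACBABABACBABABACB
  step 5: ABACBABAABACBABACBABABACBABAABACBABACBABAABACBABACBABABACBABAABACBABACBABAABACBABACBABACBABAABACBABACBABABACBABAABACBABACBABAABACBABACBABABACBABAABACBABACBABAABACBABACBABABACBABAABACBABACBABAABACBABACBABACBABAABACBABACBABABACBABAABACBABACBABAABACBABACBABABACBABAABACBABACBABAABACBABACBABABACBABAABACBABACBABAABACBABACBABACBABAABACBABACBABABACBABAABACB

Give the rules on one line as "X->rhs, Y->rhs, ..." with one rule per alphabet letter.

A->AB, B->ACB, C->AAB

  step 1 ⇒ step 2: AABAABAAB ⇒ AB·AB·ACB·AB·AB·ACB·AB·AB·ACB
    A ↦ AB
    B ↦ ACB
  step 0 ⇒ step 1: CCC ⇒ AAB·AAB·AAB
    C ↦ AAB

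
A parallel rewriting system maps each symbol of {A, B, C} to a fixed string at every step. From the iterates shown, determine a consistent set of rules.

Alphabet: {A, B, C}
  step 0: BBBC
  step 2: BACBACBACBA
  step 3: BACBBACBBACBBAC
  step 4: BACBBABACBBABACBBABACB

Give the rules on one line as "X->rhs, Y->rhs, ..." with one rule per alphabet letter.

A->C, B->BA, C->B

  step 3 ⇒ step 4: BACBBACBBACBBAC ⇒ BA·C·B·BA·BA·C·B·BA·BA·C·B·BA·BA·C·B
    A ↦ C
    B ↦ BA
    C ↦ B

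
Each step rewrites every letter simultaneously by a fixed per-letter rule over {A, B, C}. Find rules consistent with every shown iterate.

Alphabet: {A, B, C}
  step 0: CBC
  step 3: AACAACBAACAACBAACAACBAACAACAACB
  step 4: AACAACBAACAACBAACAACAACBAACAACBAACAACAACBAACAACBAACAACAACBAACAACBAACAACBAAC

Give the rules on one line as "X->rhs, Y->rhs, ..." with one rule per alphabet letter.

A->AAC, B->AAC, C->B

  step 3 ⇒ step 4: AACAACBAACAACBAACAACBAACAACAACB ⇒ AAC·AAC·B·AAC·AAC·B·AAC·AAC·AAC·B·AAC·AAC·B·AAC·AAC·AAC·B·AAC·AAC·B·AAC·AAC·AAC·B·AAC·AAC·B·AAC·AAC·B·AAC
    A ↦ AAC
    B ↦ AAC
    C ↦ B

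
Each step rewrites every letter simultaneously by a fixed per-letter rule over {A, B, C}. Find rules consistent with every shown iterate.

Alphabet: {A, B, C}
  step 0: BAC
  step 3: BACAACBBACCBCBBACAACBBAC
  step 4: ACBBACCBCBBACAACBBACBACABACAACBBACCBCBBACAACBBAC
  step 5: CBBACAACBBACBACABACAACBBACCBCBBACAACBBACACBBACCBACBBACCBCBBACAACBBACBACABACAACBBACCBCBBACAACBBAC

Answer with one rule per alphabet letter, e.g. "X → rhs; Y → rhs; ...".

  step 4 ⇒ step 5: ACBBACCBCBBACAACBBACBACABACAACBBACCBCBBACAACBBAC ⇒ CB·BAC·A·A·CB·BAC·BAC·A·BAC·A·A·CB·BAC·CB·CB·BAC·A·A·CB·BAC·A·CB·BAC·CB·A·CB·BAC·CB·CB·BAC·A·A·CB·BAC·BAC·A·BAC·A·A·CB·BAC·CB·CB·BAC·A·A·CB·BAC
    A ↦ CB
    B ↦ A
    C ↦ BAC

A->CB, B->A, C->BAC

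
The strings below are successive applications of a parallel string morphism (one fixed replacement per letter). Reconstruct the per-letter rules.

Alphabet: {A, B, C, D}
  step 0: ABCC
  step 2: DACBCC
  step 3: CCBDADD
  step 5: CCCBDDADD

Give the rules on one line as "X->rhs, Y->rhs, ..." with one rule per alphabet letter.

  step 2 ⇒ step 3: DACBCC ⇒ C·CB·D·A·D·D
    A ↦ CB
    B ↦ A
    C ↦ D
    D ↦ C

A->CB, B->A, C->D, D->C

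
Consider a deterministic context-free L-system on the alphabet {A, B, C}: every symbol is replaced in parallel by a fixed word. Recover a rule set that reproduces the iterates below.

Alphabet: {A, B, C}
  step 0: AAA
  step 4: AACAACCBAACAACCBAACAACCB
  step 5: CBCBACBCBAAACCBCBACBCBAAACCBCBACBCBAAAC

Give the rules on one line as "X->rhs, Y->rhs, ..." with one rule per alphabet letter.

A->CB, B->AC, C->A

  step 4 ⇒ step 5: AACAACCBAACAACCBAACAACCB ⇒ CB·CB·A·CB·CB·A·A·AC·CB·CB·A·CB·CB·A·A·AC·CB·CB·A·CB·CB·A·A·AC
    A ↦ CB
    B ↦ AC
    C ↦ A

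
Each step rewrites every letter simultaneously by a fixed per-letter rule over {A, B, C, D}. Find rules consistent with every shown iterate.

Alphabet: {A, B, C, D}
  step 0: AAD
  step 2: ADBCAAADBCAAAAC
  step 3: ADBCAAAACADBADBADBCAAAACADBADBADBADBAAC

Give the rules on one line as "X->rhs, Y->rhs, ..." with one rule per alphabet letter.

A->ADB, B->AA, C->AAC, D->C

  step 2 ⇒ step 3: ADBCAAADBCAAAAC ⇒ ADB·C·AA·AAC·ADB·ADB·ADB·C·AA·AAC·ADB·ADB·ADB·ADB·AAC
    A ↦ ADB
    B ↦ AA
    C ↦ AAC
    D ↦ C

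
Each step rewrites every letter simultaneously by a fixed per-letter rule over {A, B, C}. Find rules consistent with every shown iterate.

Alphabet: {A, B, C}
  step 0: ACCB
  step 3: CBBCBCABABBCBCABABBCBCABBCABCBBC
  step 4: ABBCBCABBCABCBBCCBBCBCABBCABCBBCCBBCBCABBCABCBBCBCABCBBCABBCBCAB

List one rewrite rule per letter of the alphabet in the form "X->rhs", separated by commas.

A->CB, B->BC, C->AB

  step 3 ⇒ step 4: CBBCBCABABBCBCABABBCBCABBCABCBBC ⇒ AB·BC·BC·AB·BC·AB·CB·BC·CB·BC·BC·AB·BC·AB·CB·BC·CB·BC·BC·AB·BC·AB·CB·BC·BC·AB·CB·BC·AB·BC·BC·AB
    A ↦ CB
    B ↦ BC
    C ↦ AB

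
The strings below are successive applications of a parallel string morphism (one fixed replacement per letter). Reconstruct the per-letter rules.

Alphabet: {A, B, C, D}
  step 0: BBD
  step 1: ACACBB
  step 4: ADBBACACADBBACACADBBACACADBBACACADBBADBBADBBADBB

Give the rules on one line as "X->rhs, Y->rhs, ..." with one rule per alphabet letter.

  step 0 ⇒ step 1: BBD ⇒ AC·AC·BB
    B ↦ AC
    D ↦ BB
    A ↦ AD  (constrained at step 1)
    C ↦ AD  (constrained at step 1)

A->AD, B->AC, C->AD, D->BB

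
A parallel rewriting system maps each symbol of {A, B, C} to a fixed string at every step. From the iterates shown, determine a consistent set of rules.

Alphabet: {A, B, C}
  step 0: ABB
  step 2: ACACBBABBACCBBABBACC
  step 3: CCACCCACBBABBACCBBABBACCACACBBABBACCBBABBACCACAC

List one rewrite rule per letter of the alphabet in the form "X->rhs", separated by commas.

A->CC, B->BBA, C->AC

  step 2 ⇒ step 3: ACACBBABBACCBBABBACC ⇒ CC·AC·CC·AC·BBA·BBA·CC·BBA·BBA·CC·AC·AC·BBA·BBA·CC·BBA·BBA·CC·AC·AC
    A ↦ CC
    B ↦ BBA
    C ↦ AC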